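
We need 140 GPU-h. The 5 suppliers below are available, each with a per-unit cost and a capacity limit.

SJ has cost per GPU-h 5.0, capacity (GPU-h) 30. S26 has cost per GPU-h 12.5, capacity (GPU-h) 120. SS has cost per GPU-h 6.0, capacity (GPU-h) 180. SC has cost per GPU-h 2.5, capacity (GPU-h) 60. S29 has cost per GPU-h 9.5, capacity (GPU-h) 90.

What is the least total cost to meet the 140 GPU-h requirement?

600

Cheapest first:
Take 60 from SC at 2.5 → need 80 more.
Take 30 from SJ at 5.0 → need 50 more.
Take 50 from SS at 6.0 to finish.
S29, S26: unused.
Cost = 60×2.5 + 30×5.0 + 50×6.0 = 600.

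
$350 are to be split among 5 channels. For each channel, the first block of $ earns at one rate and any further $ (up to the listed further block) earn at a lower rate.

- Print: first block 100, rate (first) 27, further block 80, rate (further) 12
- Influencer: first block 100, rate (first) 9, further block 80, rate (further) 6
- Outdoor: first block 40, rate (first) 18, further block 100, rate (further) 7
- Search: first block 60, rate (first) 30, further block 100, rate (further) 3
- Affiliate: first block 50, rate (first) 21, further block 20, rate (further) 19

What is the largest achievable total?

7610

Treat each block as its own option and order by rate: Search/tier1 30 > Print/tier1 27 > Affiliate/tier1 21 > Affiliate/tier2 19 > Outdoor/tier1 18 > Print/tier2 12 > Influencer/tier1 9 > Outdoor/tier2 7 > Influencer/tier2 6 > Search/tier2 3.
Search/tier1 (30): +60 — 290 left.
Print tier1 at 27: fill all 100 — 190 left.
Affiliate/tier1 (21): +50 — 140 left.
Affiliate tier2 at 19: fill all 20 — 120 left.
Fill Outdoor tier1 block (40 at 18) — 80 left.
Fill Print tier2 block (80 at 12) — 0 left.
Total = 30×60 + 27×100 + 21×50 + 19×20 + 18×40 + 12×80 = 7610.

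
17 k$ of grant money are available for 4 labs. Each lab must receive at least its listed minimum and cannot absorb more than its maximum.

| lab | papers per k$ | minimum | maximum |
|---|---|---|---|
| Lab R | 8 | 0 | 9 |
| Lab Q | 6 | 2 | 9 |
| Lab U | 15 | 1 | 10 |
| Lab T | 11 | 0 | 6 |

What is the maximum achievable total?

217

Meeting every minimum uses 0+2+1+0 = 3 k$, leaving 14.
Order the labs by papers per k$: Lab U 15 > Lab T 11 > Lab R 8 > Lab Q 6.
Lab U: +9 to 10 (cap) → 5 left.
Only 5 left; Lab T takes them to reach 5.
Total = 6×2 + 15×10 + 11×5 = 217.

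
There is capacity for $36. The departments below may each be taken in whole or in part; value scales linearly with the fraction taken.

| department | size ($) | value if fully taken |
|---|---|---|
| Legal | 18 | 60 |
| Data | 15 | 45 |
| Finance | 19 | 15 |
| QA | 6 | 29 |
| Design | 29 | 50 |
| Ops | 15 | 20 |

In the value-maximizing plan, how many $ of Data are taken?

Best value per unit of size first: QA 29/6≈4.83, Legal 60/18≈3.33, Data 45/15≈3, Design 50/29≈1.72, Ops 20/15≈1.33, Finance 15/19≈0.789.
All 6 $ of QA fit (value 29) ; 30 remain.
Take all of Legal (18 $, value 60) ; 12 $ left.
Only 12 $ remain; take 12/15 of Data for value 45×12/15 = 36.

12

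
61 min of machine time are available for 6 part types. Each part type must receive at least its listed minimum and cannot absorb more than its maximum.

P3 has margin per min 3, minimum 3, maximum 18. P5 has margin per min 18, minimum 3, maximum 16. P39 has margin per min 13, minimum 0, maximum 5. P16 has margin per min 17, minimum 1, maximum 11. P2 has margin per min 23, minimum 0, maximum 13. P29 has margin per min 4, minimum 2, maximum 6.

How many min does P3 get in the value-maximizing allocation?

Meeting every minimum uses 3+3+0+1+0+2 = 9 min, leaving 52.
Highest margin per min first: P2 23 > P5 18 > P16 17 > P39 13 > P29 4 > P3 3.
P2 takes 13 more to reach its cap of 13 ; 39 left.
P5: +13 to 16 (cap) ; 26 left.
P16 takes 10 more to reach its cap of 11 ; 16 left.
Give P39 5 more to hit its cap of 5 ; 11 left.
P29: +4 to 6 (cap) ; 7 left.
P3: +7 (room for 15) → 10. Pool exhausted.

10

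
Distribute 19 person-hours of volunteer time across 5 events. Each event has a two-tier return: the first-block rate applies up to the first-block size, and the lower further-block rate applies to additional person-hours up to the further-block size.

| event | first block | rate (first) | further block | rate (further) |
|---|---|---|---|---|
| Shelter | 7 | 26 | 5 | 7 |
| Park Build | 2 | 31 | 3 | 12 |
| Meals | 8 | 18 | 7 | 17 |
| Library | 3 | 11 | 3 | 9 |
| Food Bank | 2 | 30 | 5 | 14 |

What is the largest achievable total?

448

Treat each block as its own option and order by rate: Park Build/T1 31 > Food Bank/T1 30 > Shelter/T1 26 > Meals/T1 18 > Meals/T2 17 > Food Bank/T2 14 > Park Build/T2 12 > Library/T1 11 > Library/T2 9 > Shelter/T2 7.
Park Build T1 at 31: fill all 2 → 17 left.
Food Bank T1 at 30: fill all 2 → 15 left.
Shelter T1 at 26: fill all 7 → 8 left.
Meals/T1 (18): +8 → 0 left.
Total = 31×2 + 30×2 + 26×7 + 18×8 = 448.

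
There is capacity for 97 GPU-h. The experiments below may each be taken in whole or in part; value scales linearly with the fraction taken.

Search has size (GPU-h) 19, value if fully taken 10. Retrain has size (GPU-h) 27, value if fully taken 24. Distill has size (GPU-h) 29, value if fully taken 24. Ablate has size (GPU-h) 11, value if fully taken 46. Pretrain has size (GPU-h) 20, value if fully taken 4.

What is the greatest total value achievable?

Sort by value density: Ablate 46/11≈4.18, Retrain 24/27≈0.889, Distill 24/29≈0.828, Search 10/19≈0.526, Pretrain 4/20≈0.2.
All 11 GPU-h of Ablate fit (value 46) ; 86 remain.
Take all of Retrain (27 GPU-h, value 24) ; 59 GPU-h left.
Distill: take in full, 29 GPU-h for value 24 ; 30 left.
Search: take in full, 19 GPU-h for value 10 ; 11 left.
Fill the last 11 GPU-h with part of Pretrain: 11/20 of it earns 2.2.
Total value = 106.2.

106.2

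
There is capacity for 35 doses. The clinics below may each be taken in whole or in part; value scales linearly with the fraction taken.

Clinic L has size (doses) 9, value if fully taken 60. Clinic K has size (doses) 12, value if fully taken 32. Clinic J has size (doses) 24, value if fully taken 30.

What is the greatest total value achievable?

109.5

Sort by value density: Clinic L 60/9≈6.67, Clinic K 32/12≈2.67, Clinic J 30/24≈1.25.
Clinic L: take in full, 9 doses for value 60 → 26 left.
Clinic K: take in full, 12 doses for value 32 → 14 left.
14 doses left: a 14/24 share of Clinic J gives 30×14/24 = 17.5.
Total value = 109.5.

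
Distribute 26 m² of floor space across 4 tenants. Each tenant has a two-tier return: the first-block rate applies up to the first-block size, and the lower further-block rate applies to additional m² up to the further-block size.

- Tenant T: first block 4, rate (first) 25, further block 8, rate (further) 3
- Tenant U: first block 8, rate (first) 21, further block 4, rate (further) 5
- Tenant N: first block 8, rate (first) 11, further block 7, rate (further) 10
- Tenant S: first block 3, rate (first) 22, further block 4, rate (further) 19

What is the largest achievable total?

487

Rank every tier by rate: Tenant T/tier1 25 > Tenant S/tier1 22 > Tenant U/tier1 21 > Tenant S/tier2 19 > Tenant N/tier1 11 > Tenant N/tier2 10 > Tenant U/tier2 5 > Tenant T/tier2 3.
Tenant T/tier1 (25): +4 — 22 left.
Tenant S/tier1 (22): +3 — 19 left.
Tenant U/tier1 (21): +8 — 11 left.
Tenant S tier2 at 19: fill all 4 — 7 left.
Tenant N/tier1: +7 of 8 at 11; pool empty.
Total = 25×4 + 22×3 + 21×8 + 19×4 + 11×7 = 487.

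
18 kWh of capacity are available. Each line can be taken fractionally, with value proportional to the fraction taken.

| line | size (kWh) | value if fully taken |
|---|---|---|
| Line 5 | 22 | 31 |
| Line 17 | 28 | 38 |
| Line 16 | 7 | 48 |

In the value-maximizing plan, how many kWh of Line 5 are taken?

Rank by value-to-size ratio: Line 16 48/7≈6.86, Line 5 31/22≈1.41, Line 17 38/28≈1.36.
Line 16: take in full, 7 kWh for value 48 — 11 left.
Fill the last 11 kWh with part of Line 5: 11/22 of it earns 15.5.

11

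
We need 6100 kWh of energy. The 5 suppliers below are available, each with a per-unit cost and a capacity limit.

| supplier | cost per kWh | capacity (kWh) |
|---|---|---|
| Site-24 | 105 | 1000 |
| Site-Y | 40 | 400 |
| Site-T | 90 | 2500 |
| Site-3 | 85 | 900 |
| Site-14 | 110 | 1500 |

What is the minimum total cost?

Use suppliers in increasing cost order.
Site-Y at 40: take all 400 kWh — 5700 still needed.
Site-3 at 85: take all 900 kWh — 4800 still needed.
Site-T at 90: take all 2500 kWh — 2300 still needed.
Site-24 at 105: take all 1000 kWh — 1300 still needed.
Take 1300 from Site-14 at 110 to finish.
Cost = 400×40 + 900×85 + 2500×90 + 1000×105 + 1300×110 = 565500.

565500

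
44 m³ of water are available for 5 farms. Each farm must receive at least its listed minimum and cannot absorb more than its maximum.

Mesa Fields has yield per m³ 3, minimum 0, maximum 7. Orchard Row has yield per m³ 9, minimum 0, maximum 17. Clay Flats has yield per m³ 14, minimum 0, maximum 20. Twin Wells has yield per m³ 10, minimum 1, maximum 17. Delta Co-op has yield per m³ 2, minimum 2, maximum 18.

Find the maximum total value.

Meeting every minimum uses 0+0+0+1+2 = 3 m³, leaving 41.
Highest yield per m³ first: Clay Flats 14 > Twin Wells 10 > Orchard Row 9 > Mesa Fields 3 > Delta Co-op 2.
Give Clay Flats 20 more to hit its cap of 20 ; 21 left.
Give Twin Wells 16 more to hit its cap of 17 ; 5 left.
Only 5 left; Orchard Row takes them to reach 5.
Total = 9×5 + 14×20 + 10×17 + 2×2 = 499.

499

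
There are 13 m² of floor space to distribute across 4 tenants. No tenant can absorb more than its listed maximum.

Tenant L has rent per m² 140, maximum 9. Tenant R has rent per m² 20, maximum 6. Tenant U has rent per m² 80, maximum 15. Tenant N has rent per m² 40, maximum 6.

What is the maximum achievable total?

Highest rent per m² first: Tenant L 140 > Tenant U 80 > Tenant N 40 > Tenant R 20.
Give Tenant L 9 to hit its cap of 9 ; 4 left.
Tenant U has room for 15 but only 4 remain, so it gets 4.
Total = 140×9 + 80×4 = 1580.

1580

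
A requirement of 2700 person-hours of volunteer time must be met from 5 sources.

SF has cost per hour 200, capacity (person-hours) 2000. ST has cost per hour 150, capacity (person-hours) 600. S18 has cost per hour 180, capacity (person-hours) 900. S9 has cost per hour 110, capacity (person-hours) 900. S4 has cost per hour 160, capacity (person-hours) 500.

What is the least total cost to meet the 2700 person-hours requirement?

Fill from the cheapest source first.
S9 (110): use full 900 → 1800 person-hours to go.
ST at 150: take all 600 person-hours → 1200 still needed.
S4 at 160: take all 500 person-hours → 700 still needed.
S18 at 180: take 700 of its 900 → requirement met.
SF: unused.
Cost = 900×110 + 600×150 + 500×160 + 700×180 = 395000.

395000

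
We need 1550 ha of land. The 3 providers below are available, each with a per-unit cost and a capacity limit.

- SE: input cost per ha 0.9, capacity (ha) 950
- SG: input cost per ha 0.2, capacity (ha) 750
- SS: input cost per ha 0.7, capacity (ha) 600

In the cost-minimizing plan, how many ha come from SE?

200

Cheapest first:
SG at 0.2: take all 750 ha — 800 still needed.
SS at 0.7: take all 600 ha — 200 still needed.
Take 200 from SE at 0.9 to finish.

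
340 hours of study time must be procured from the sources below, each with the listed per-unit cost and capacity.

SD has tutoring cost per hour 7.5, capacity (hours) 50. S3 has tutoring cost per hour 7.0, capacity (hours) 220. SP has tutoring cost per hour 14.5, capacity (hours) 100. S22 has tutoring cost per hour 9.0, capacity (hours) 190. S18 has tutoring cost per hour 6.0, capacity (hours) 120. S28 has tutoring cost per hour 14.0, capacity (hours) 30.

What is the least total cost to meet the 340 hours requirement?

2260

Cheapest first:
S18 (6.0): use full 120 — 220 hours to go.
Take 220 from S3 at 7.0 — need 0 more.
SD, S22, S28, SP: unused.
Cost = 120×6.0 + 220×7.0 = 2260.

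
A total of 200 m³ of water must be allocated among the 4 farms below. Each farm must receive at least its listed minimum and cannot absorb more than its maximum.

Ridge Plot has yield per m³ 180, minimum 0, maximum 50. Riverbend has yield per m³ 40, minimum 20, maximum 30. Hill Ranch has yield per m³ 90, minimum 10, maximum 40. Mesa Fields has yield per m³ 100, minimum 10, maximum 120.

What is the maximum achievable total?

Meeting every minimum uses 0+20+10+10 = 40 m³, leaving 160.
Order the farms by yield per m³: Ridge Plot 180 > Mesa Fields 100 > Hill Ranch 90 > Riverbend 40.
Ridge Plot takes 50 more to reach its cap of 50 → 110 left.
Mesa Fields takes 110 more to reach its cap of 120 → 0 left.
Total = 180×50 + 40×20 + 90×10 + 100×120 = 22700.

22700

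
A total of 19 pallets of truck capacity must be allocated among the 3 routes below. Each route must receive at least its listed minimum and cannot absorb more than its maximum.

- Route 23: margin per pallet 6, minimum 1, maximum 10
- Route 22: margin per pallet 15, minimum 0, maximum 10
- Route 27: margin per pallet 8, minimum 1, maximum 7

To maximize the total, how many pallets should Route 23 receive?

2

Meeting every minimum uses 1+0+1 = 2 pallets, leaving 17.
Order the routes by margin per pallet: Route 22 15 > Route 27 8 > Route 23 6.
Give Route 22 10 more to hit its cap of 10 — 7 left.
Give Route 27 6 more to hit its cap of 7 — 1 left.
Route 23: +1 (room for 9) → 2. Pool exhausted.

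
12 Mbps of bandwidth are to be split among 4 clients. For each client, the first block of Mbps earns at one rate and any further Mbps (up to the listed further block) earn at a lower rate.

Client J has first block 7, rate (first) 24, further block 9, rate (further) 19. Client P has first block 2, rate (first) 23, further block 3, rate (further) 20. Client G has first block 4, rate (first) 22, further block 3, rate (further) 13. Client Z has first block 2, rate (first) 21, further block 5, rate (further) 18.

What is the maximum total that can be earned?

280

Order all 8 blocks by rate: Client J/T1 24 > Client P/T1 23 > Client G/T1 22 > Client Z/T1 21 > Client P/T2 20 > Client J/T2 19 > Client Z/T2 18 > Client G/T2 13.
Fill Client J T1 block (7 at 24) ; 5 left.
Client P T1 at 23: fill all 2 ; 3 left.
3 remain; put them into Client G T1 at 22.
Total = 24×7 + 23×2 + 22×3 = 280.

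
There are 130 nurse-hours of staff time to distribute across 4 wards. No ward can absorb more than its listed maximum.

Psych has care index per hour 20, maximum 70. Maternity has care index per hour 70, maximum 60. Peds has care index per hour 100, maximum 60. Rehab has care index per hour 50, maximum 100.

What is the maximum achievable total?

10700

Order the wards by care index per hour: Peds 100 > Maternity 70 > Rehab 50 > Psych 20.
Peds: +60 to 60 (cap) → 70 left.
Maternity takes 60 to reach its cap of 60 → 10 left.
Only 10 left; Rehab takes them to reach 10.
Total = 70×60 + 100×60 + 50×10 = 10700.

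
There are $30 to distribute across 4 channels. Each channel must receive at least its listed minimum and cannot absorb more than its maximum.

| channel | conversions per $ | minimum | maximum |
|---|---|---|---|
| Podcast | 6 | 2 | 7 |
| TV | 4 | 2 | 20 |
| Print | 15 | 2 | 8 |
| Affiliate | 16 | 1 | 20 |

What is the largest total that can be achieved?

430

Meeting every minimum uses 2+2+2+1 = 7 $, leaving 23.
Rank by conversions per $: Affiliate 16 > Print 15 > Podcast 6 > TV 4.
Give Affiliate 19 more to hit its cap of 20 ; 4 left.
Print has room for 6 more but only 4 remain, so it gets 6.
Total = 6×2 + 4×2 + 15×6 + 16×20 = 430.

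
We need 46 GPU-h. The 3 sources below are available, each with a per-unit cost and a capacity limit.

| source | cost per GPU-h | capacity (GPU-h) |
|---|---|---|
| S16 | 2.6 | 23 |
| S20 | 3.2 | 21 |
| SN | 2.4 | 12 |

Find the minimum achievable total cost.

Fill from the cheapest source first.
SN (2.4): use full 12 → 34 GPU-h to go.
Take 23 from S16 at 2.6 → need 11 more.
Take 11 from S20 at 3.2 to finish.
Cost = 12×2.4 + 23×2.6 + 11×3.2 = 123.8.

123.8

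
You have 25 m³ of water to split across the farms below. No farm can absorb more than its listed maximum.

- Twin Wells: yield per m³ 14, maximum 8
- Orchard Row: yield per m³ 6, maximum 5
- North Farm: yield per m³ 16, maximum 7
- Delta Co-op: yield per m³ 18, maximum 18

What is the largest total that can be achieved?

436

Rank by yield per m³: Delta Co-op 18 > North Farm 16 > Twin Wells 14 > Orchard Row 6.
Give Delta Co-op 18 to hit its cap of 18 → 7 left.
Give North Farm 7 to hit its cap of 7 → 0 left.
Total = 16×7 + 18×18 = 436.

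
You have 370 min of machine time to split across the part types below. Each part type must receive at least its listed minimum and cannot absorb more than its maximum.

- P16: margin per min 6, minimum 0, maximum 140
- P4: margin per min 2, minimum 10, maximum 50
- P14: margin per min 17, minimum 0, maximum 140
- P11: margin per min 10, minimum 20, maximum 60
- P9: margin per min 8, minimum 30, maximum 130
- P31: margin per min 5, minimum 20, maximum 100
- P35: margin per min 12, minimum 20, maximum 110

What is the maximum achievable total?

Meeting every minimum uses 0+10+0+20+30+20+20 = 100 min, leaving 270.
Order the part types by margin per min: P14 17 > P35 12 > P11 10 > P9 8 > P16 6 > P31 5 > P4 2.
P14: +140 to 140 (cap) ; 130 left.
Give P35 90 more to hit its cap of 110 ; 40 left.
P11: +40 to 60 (cap) ; 0 left.
Total = 2×10 + 17×140 + 10×60 + 8×30 + 5×20 + 12×110 = 4660.

4660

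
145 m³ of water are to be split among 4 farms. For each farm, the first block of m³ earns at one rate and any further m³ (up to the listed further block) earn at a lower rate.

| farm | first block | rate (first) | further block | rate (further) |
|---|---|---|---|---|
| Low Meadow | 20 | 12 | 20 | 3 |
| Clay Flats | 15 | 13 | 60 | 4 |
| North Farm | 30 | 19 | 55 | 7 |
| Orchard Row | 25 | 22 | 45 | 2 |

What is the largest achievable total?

Rank every tier by rate: Orchard Row/tier1 22 > North Farm/tier1 19 > Clay Flats/tier1 13 > Low Meadow/tier1 12 > North Farm/tier2 7 > Clay Flats/tier2 4 > Low Meadow/tier2 3 > Orchard Row/tier2 2.
Orchard Row tier1 at 22: fill all 25 → 120 left.
Fill North Farm tier1 block (30 at 19) → 90 left.
Clay Flats tier1 at 13: fill all 15 → 75 left.
Low Meadow/tier1 (12): +20 → 55 left.
Fill North Farm tier2 block (55 at 7) → 0 left.
Total = 22×25 + 19×30 + 13×15 + 12×20 + 7×55 = 1940.

1940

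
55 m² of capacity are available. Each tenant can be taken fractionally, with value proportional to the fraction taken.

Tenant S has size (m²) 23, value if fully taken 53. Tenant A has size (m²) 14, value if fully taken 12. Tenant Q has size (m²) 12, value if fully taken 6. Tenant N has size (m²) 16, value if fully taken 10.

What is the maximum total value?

Sort by value density: Tenant S 53/23≈2.3, Tenant A 12/14≈0.857, Tenant N 10/16≈0.625, Tenant Q 6/12≈0.5.
Tenant S: take in full, 23 m² for value 53 ; 32 left.
Take all of Tenant A (14 m², value 12) ; 18 m² left.
All 16 m² of Tenant N fit (value 10) ; 2 remain.
Fill the last 2 m² with part of Tenant Q: 2/12 of it earns 1.
Total value = 76.

76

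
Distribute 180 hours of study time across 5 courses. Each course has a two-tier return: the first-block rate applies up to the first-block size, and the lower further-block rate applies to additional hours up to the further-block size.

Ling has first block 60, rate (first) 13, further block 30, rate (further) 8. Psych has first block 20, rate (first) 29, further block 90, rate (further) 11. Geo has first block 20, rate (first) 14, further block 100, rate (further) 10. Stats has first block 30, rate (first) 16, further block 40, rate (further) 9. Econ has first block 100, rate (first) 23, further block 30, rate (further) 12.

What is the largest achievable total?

Treat each block as its own option and order by rate: Psych/tier1 29 > Econ/tier1 23 > Stats/tier1 16 > Geo/tier1 14 > Ling/tier1 13 > Econ/tier2 12 > Psych/tier2 11 > Geo/tier2 10 > Stats/tier2 9 > Ling/tier2 8.
Psych/tier1 (29): +20 ; 160 left.
Fill Econ tier1 block (100 at 23) ; 60 left.
Stats tier1 at 16: fill all 30 ; 30 left.
Fill Geo tier1 block (20 at 14) ; 10 left.
Ling/tier1: +10 of 60 at 13; pool empty.
Total = 29×20 + 23×100 + 16×30 + 14×20 + 13×10 = 3770.

3770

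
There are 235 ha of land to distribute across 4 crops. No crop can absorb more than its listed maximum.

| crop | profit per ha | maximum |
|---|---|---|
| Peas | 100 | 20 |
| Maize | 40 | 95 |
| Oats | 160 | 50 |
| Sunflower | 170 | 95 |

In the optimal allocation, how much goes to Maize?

70

Order the crops by profit per ha: Sunflower 170 > Oats 160 > Peas 100 > Maize 40.
Sunflower takes 95 to reach its cap of 95 — 140 left.
Oats: +50 to 50 (cap) — 90 left.
Give Peas 20 to hit its cap of 20 — 70 left.
Only 70 left; Maize takes them to reach 70.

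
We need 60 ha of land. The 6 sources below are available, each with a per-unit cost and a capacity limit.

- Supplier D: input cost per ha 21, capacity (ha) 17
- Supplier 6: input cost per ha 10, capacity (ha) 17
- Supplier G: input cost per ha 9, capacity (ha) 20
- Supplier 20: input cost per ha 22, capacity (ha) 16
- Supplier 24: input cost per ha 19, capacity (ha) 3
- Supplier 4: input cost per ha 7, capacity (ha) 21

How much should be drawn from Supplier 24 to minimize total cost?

2

Cheapest first:
Take 21 from Supplier 4 at 7 ; need 39 more.
Take 20 from Supplier G at 9 ; need 19 more.
Take 17 from Supplier 6 at 10 ; need 2 more.
Take 2 from Supplier 24 at 19 to finish.
Supplier D, Supplier 20: unused.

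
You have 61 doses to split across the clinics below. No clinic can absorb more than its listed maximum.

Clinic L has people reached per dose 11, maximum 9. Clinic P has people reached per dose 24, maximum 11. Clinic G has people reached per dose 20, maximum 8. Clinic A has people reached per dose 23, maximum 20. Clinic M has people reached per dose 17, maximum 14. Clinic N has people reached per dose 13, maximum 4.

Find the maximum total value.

1218

Order the clinics by people reached per dose: Clinic P 24 > Clinic A 23 > Clinic G 20 > Clinic M 17 > Clinic N 13 > Clinic L 11.
Clinic P takes 11 to reach its cap of 11 → 50 left.
Give Clinic A 20 to hit its cap of 20 → 30 left.
Clinic G: +8 to 8 (cap) → 22 left.
Clinic M takes 14 to reach its cap of 14 → 8 left.
Clinic N takes 4 to reach its cap of 4 → 4 left.
Only 4 left; Clinic L takes them to reach 4.
Total = 11×4 + 24×11 + 20×8 + 23×20 + 17×14 + 13×4 = 1218.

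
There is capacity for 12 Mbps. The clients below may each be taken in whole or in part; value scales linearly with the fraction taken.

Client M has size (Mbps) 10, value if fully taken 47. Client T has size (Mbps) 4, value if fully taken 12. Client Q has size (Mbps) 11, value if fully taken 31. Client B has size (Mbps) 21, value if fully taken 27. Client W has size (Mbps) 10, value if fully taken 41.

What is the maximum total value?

Rank by value-to-size ratio: Client M 47/10≈4.7, Client W 41/10≈4.1, Client T 12/4≈3, Client Q 31/11≈2.82, Client B 27/21≈1.29.
All 10 Mbps of Client M fit (value 47) ; 2 remain.
Only 2 Mbps remain; take 2/10 of Client W for value 41×2/10 = 8.2.
Total value = 55.2.

55.2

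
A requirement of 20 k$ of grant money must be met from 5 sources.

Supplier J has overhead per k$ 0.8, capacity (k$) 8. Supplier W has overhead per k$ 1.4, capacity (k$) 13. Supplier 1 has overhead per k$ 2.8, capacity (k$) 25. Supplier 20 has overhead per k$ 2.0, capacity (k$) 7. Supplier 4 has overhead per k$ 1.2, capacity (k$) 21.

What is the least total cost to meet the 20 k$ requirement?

Use sources in increasing cost order.
Take 8 from Supplier J at 0.8 → need 12 more.
Take 12 from Supplier 4 at 1.2 to finish.
Supplier W, Supplier 20, Supplier 1: unused.
Cost = 8×0.8 + 12×1.2 = 20.8.

20.8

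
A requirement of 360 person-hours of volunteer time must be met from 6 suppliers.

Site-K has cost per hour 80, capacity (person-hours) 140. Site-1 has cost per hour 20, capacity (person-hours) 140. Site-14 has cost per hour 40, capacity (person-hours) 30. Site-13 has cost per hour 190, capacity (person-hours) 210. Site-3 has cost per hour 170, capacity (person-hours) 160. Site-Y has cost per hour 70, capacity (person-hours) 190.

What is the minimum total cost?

17300

Fill from the cheapest supplier first.
Site-1 (20): use full 140 → 220 person-hours to go.
Site-14 (40): use full 30 → 190 person-hours to go.
Take 190 from Site-Y at 70 → need 0 more.
Site-K, Site-3, Site-13: unused.
Cost = 140×20 + 30×40 + 190×70 = 17300.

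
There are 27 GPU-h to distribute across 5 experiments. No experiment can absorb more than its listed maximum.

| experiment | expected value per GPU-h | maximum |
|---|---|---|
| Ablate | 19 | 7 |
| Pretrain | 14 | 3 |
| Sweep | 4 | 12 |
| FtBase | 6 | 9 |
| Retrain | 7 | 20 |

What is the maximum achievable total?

294

Highest expected value per GPU-h first: Ablate 19 > Pretrain 14 > Retrain 7 > FtBase 6 > Sweep 4.
Ablate takes 7 to reach its cap of 7 → 20 left.
Pretrain: +3 to 3 (cap) → 17 left.
Only 17 left; Retrain takes them to reach 17.
Total = 19×7 + 14×3 + 7×17 = 294.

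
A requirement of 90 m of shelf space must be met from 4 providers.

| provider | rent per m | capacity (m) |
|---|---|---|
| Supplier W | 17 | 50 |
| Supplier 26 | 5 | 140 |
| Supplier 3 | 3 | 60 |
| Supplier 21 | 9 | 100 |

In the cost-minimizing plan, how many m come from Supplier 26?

30

Fill from the cheapest provider first.
Take 60 from Supplier 3 at 3 ; need 30 more.
Supplier 26 at 5: take 30 of its 140 ; requirement met.
Supplier 21, Supplier W: unused.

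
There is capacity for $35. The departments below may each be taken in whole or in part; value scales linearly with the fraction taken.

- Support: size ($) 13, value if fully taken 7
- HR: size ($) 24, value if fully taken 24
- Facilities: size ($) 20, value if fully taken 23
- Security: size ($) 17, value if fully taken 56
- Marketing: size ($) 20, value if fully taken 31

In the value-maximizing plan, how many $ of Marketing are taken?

Sort by value density: Security 56/17≈3.29, Marketing 31/20≈1.55, Facilities 23/20≈1.15, HR 24/24≈1, Support 7/13≈0.538.
Take all of Security (17 $, value 56) ; 18 $ left.
Fill the last 18 $ with part of Marketing: 18/20 of it earns 27.9.

18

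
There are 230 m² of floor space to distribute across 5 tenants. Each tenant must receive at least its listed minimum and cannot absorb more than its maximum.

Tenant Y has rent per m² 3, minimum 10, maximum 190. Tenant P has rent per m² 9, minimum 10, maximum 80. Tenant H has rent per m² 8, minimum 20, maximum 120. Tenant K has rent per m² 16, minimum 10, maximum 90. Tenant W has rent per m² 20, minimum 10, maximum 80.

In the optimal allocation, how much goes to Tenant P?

30

Meeting every minimum uses 10+10+20+10+10 = 60 m², leaving 170.
Rank by rent per m²: Tenant W 20 > Tenant K 16 > Tenant P 9 > Tenant H 8 > Tenant Y 3.
Tenant W: +70 to 80 (cap) — 100 left.
Tenant K: +80 to 90 (cap) — 20 left.
Tenant P: +20 (room for 70) → 30. Pool exhausted.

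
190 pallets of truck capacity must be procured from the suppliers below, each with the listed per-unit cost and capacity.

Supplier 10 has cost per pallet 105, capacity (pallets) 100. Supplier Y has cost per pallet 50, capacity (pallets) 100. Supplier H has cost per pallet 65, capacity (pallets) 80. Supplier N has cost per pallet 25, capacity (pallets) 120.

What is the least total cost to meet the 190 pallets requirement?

6500

Cheapest first:
Supplier N (25): use full 120 ; 70 pallets to go.
Supplier Y (50): take the remaining 70 ; done.
Supplier H, Supplier 10: unused.
Cost = 120×25 + 70×50 = 6500.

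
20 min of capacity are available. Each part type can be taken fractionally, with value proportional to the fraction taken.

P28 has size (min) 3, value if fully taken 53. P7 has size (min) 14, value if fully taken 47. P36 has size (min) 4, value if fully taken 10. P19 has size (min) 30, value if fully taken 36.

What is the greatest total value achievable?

Rank by value-to-size ratio: P28 53/3≈17.7, P7 47/14≈3.36, P36 10/4≈2.5, P19 36/30≈1.2.
P28: take in full, 3 min for value 53 — 17 left.
Take all of P7 (14 min, value 47) — 3 min left.
Fill the last 3 min with part of P36: 3/4 of it earns 7.5.
Total value = 107.5.

107.5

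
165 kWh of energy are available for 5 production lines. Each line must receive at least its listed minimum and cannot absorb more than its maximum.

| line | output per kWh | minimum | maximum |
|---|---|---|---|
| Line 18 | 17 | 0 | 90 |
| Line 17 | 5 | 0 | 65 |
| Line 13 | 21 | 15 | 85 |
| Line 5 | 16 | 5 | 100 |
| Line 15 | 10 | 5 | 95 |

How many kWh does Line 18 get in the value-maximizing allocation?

Meeting every minimum uses 0+0+15+5+5 = 25 kWh, leaving 140.
Rank by output per kWh: Line 13 21 > Line 18 17 > Line 5 16 > Line 15 10 > Line 17 5.
Give Line 13 70 more to hit its cap of 85 — 70 left.
Line 18: +70 (room for 90) → 70. Pool exhausted.

70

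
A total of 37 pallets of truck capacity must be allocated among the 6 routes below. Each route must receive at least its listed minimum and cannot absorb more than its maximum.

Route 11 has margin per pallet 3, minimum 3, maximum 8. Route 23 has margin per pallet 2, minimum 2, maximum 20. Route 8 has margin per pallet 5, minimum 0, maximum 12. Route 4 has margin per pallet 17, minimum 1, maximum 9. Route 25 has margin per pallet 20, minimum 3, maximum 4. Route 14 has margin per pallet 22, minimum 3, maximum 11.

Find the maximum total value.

Meeting every minimum uses 3+2+0+1+3+3 = 12 pallets, leaving 25.
Rank by margin per pallet: Route 14 22 > Route 25 20 > Route 4 17 > Route 8 5 > Route 11 3 > Route 23 2.
Route 14 takes 8 more to reach its cap of 11 — 17 left.
Route 25: +1 to 4 (cap) — 16 left.
Give Route 4 8 more to hit its cap of 9 — 8 left.
Route 8 has room for 12 more but only 8 remain, so it gets 8.
Total = 3×3 + 2×2 + 5×8 + 17×9 + 20×4 + 22×11 = 528.

528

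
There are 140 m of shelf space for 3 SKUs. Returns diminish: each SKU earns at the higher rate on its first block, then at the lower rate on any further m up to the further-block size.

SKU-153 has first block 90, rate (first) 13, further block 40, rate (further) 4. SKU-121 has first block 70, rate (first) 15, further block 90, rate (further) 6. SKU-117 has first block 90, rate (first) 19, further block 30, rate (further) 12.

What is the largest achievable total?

2460

Rank every tier by rate: SKU-117/first 19 > SKU-121/first 15 > SKU-153/first 13 > SKU-117/second 12 > SKU-121/second 6 > SKU-153/second 4.
SKU-117 first at 19: fill all 90 → 50 left.
SKU-121 first at 15: only 50 left, fill 50.
Total = 19×90 + 15×50 = 2460.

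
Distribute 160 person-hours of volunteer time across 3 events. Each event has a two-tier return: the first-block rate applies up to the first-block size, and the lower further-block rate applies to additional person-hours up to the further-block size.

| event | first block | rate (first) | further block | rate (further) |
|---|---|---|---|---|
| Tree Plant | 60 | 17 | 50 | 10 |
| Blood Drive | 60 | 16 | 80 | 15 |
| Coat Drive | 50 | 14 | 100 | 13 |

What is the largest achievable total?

Order all 6 blocks by rate: Tree Plant/first 17 > Blood Drive/first 16 > Blood Drive/second 15 > Coat Drive/first 14 > Coat Drive/second 13 > Tree Plant/second 10.
Fill Tree Plant first block (60 at 17) → 100 left.
Fill Blood Drive first block (60 at 16) → 40 left.
Blood Drive second at 15: only 40 left, fill 40.
Total = 17×60 + 16×60 + 15×40 = 2580.

2580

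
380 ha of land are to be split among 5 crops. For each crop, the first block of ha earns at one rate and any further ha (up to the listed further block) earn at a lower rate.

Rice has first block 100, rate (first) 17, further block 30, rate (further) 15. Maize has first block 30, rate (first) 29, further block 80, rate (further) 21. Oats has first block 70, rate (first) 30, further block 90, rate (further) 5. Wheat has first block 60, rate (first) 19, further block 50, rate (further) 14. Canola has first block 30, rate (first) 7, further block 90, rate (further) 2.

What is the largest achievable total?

Treat each block as its own option and order by rate: Oats/T1 30 > Maize/T1 29 > Maize/T2 21 > Wheat/T1 19 > Rice/T1 17 > Rice/T2 15 > Wheat/T2 14 > Canola/T1 7 > Oats/T2 5 > Canola/T2 2.
Fill Oats T1 block (70 at 30) → 310 left.
Maize/T1 (29): +30 → 280 left.
Fill Maize T2 block (80 at 21) → 200 left.
Fill Wheat T1 block (60 at 19) → 140 left.
Fill Rice T1 block (100 at 17) → 40 left.
Fill Rice T2 block (30 at 15) → 10 left.
Wheat T2 at 14: only 10 left, fill 10.
Total = 30×70 + 29×30 + 21×80 + 19×60 + 17×100 + 15×30 + 14×10 = 8080.

8080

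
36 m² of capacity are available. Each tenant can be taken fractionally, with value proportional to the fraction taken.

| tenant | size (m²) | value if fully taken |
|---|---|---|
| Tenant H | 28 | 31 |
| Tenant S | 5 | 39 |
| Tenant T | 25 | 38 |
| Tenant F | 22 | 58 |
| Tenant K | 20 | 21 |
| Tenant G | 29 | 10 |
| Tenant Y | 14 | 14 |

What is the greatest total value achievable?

Best value per unit of size first: Tenant S 39/5≈7.8, Tenant F 58/22≈2.64, Tenant T 38/25≈1.52, Tenant H 31/28≈1.11, Tenant K 21/20≈1.05, Tenant Y 14/14≈1, Tenant G 10/29≈0.345.
Take all of Tenant S (5 m², value 39) — 31 m² left.
Take all of Tenant F (22 m², value 58) — 9 m² left.
Only 9 m² remain; take 9/25 of Tenant T for value 38×9/25 = 13.68.
Total value = 110.68.

110.68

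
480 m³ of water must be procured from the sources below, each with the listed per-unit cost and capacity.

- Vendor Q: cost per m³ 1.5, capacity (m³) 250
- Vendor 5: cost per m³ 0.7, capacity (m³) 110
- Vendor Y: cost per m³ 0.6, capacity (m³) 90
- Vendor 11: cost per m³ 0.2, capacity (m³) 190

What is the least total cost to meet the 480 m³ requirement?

304

Cheapest first:
Vendor 11 (0.2): use full 190 ; 290 m³ to go.
Vendor Y at 0.6: take all 90 m³ ; 200 still needed.
Vendor 5 at 0.7: take all 110 m³ ; 90 still needed.
Take 90 from Vendor Q at 1.5 to finish.
Cost = 190×0.2 + 90×0.6 + 110×0.7 + 90×1.5 = 304.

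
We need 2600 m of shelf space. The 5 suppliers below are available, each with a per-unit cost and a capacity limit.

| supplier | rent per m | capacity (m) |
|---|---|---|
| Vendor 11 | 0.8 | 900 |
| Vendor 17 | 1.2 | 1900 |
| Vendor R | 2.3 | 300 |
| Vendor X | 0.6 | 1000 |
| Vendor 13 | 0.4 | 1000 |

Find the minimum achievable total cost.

1480

Fill from the cheapest supplier first.
Vendor 13 (0.4): use full 1000 ; 1600 m to go.
Take 1000 from Vendor X at 0.6 ; need 600 more.
Vendor 11 at 0.8: take 600 of its 900 ; requirement met.
Vendor 17, Vendor R: unused.
Cost = 1000×0.4 + 1000×0.6 + 600×0.8 = 1480.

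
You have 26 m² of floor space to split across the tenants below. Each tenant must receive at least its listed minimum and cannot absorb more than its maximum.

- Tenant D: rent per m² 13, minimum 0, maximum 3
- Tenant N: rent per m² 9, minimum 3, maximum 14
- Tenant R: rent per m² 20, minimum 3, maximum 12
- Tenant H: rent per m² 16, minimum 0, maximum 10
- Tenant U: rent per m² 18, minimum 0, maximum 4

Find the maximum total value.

451

Meeting every minimum uses 0+3+3+0+0 = 6 m², leaving 20.
Order the tenants by rent per m²: Tenant R 20 > Tenant U 18 > Tenant H 16 > Tenant D 13 > Tenant N 9.
Tenant R: +9 to 12 (cap) — 11 left.
Tenant U: +4 to 4 (cap) — 7 left.
Tenant H has room for 10 more but only 7 remain, so it gets 7.
Total = 9×3 + 20×12 + 16×7 + 18×4 = 451.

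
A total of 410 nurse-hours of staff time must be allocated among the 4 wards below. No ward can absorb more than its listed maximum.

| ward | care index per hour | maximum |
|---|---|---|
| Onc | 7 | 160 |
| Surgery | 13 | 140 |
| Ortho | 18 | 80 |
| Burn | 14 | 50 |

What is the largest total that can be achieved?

Highest care index per hour first: Ortho 18 > Burn 14 > Surgery 13 > Onc 7.
Ortho: +80 to 80 (cap) → 330 left.
Give Burn 50 to hit its cap of 50 → 280 left.
Surgery: +140 to 140 (cap) → 140 left.
Only 140 left; Onc takes them to reach 140.
Total = 7×140 + 13×140 + 18×80 + 14×50 = 4940.

4940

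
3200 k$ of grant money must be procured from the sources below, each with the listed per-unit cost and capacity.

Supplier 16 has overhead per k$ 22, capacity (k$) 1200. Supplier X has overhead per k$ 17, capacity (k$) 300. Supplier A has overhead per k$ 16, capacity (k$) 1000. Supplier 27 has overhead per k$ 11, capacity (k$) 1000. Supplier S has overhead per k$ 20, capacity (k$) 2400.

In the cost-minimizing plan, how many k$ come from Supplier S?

Use sources in increasing cost order.
Supplier 27 at 11: take all 1000 k$ → 2200 still needed.
Supplier A at 16: take all 1000 k$ → 1200 still needed.
Supplier X at 17: take all 300 k$ → 900 still needed.
Supplier S at 20: take 900 of its 2400 → requirement met.
Supplier 16: unused.

900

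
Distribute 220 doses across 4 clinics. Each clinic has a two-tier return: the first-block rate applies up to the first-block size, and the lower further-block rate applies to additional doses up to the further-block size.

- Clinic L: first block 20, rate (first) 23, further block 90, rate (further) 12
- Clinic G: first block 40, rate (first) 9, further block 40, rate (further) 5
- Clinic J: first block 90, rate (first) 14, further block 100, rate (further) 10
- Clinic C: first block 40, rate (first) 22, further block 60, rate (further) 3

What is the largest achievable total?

3440

Rank every tier by rate: Clinic L/first 23 > Clinic C/first 22 > Clinic J/first 14 > Clinic L/second 12 > Clinic J/second 10 > Clinic G/first 9 > Clinic G/second 5 > Clinic C/second 3.
Clinic L/first (23): +20 — 200 left.
Clinic C first at 22: fill all 40 — 160 left.
Fill Clinic J first block (90 at 14) — 70 left.
Clinic L/second: +70 of 90 at 12; pool empty.
Total = 23×20 + 22×40 + 14×90 + 12×70 = 3440.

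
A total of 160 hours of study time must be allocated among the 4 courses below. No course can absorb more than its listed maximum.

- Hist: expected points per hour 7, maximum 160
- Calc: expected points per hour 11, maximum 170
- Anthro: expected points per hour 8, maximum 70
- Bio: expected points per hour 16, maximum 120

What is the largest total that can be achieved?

Order the courses by expected points per hour: Bio 16 > Calc 11 > Anthro 8 > Hist 7.
Bio: +120 to 120 (cap) ; 40 left.
Calc: +40 (room for 170) → 40. Pool exhausted.
Total = 11×40 + 16×120 = 2360.

2360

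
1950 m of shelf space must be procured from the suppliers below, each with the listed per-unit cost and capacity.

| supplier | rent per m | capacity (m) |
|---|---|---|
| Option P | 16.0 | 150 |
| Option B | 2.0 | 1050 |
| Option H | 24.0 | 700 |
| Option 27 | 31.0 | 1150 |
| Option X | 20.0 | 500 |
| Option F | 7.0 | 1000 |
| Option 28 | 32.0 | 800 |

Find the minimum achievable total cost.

8400

Use suppliers in increasing cost order.
Option B at 2.0: take all 1050 m → 900 still needed.
Option F (7.0): take the remaining 900 → done.
Option P, Option X, Option H, Option 27, Option 28: unused.
Cost = 1050×2.0 + 900×7.0 = 8400.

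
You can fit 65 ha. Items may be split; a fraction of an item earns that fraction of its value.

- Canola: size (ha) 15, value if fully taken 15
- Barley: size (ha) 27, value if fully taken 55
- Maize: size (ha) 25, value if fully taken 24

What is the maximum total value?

Sort by value density: Barley 55/27≈2.04, Canola 15/15≈1, Maize 24/25≈0.96.
All 27 ha of Barley fit (value 55) → 38 remain.
Take all of Canola (15 ha, value 15) → 23 ha left.
Fill the last 23 ha with part of Maize: 23/25 of it earns 22.08.
Total value = 92.08.

92.08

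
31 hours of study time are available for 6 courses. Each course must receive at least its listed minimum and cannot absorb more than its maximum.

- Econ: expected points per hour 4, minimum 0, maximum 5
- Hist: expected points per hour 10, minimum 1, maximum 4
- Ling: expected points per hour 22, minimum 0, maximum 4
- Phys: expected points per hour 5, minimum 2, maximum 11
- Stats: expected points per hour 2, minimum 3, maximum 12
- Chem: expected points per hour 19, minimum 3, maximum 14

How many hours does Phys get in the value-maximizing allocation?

6

Meeting every minimum uses 0+1+0+2+3+3 = 9 hours, leaving 22.
Highest expected points per hour first: Ling 22 > Chem 19 > Hist 10 > Phys 5 > Econ 4 > Stats 2.
Ling: +4 to 4 (cap) — 18 left.
Give Chem 11 more to hit its cap of 14 — 7 left.
Hist takes 3 more to reach its cap of 4 — 4 left.
Phys has room for 9 more but only 4 remain, so it gets 6.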